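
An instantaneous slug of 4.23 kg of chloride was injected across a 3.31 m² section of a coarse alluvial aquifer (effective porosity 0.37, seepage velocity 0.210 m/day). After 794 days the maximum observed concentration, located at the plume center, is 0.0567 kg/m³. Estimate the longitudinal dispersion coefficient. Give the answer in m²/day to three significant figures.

At the plume center C_max = M/(n_e·A·√(4πDt)), so D = M²/(4πt·(n_e·A·C_max)²).
n_e·A·C_max = 0.37 × 3.31 × 0.0567 = 0.06944 kg/m.
D = 4.23²/(4π × 794 × 0.06944²) = 0.372 m²/day.

0.372 m²/day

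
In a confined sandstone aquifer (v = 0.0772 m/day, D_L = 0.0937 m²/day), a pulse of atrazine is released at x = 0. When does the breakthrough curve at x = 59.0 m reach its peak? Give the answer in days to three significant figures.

For the 1D instantaneous-source solution, setting ∂C/∂t = 0 at fixed x gives v²t² + 2Dt − x² = 0, so t = (√(D² + v²x²) − D)/v².
√(D² + v²x²) = √(0.0937² + 0.0772² × 59.0²) = 4.556; v² = 0.00595984.
t = (4.556 − 0.0937)/0.00595984 = 749 days (vs. the pure-advection estimate x/v = 764 d).

749 days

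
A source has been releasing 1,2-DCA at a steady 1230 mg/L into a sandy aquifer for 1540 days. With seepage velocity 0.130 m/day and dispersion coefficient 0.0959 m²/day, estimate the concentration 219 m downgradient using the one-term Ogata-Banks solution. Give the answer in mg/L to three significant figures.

169 mg/L

For a continuous step input, C/C₀ ≈ ½·erfc((x−vt)/(2√(Dt))).
vt = 0.130 × 1540 = 200.2 m and 2√(Dt) = 2√(0.0959 × 1540) = 24.31 m.
Argument (x−vt)/(2√(Dt)) = (219 − 200.2)/24.31 = 0.7733; ½·erfc(0.7733) = 0.1371.
C = 1230 × 0.1371 = 169 mg/L.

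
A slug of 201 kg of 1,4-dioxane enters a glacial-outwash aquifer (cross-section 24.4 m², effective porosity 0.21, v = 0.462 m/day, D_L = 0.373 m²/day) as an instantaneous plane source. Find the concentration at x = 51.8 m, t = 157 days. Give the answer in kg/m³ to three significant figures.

For an instantaneous plane source, C(x,t) = M/(n_e·A·√(4πDt)) · exp(−(x−vt)²/(4Dt)), with n_e·A the pore (flow) area.
Plume center vt = 0.462 × 157 = 72.534 m, so the well at 51.8 m is 20.734 m upgradient of the peak.
√(4πDt) = 27.13 m, giving peak height M/(n_e·A·√(4πDt)) = 201/(0.21 × 24.4 × 27.13) = 1.446 kg/m³.
(x−vt)²/(4Dt) = (-20.734)²/(4 × 0.373 × 157) = 1.835; exp(−1.835) = 0.1596.
C = 1.446 × 0.1596 = 0.231 kg/m³.

0.231 kg/m³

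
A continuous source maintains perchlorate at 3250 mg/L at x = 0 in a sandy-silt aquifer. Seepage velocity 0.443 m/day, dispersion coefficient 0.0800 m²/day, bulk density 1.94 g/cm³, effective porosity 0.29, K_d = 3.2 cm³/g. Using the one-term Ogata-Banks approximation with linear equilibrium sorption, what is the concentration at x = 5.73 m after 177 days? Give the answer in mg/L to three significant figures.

Retardation factor R = 1 + ρ_b·K_d/n = 1 + 1.94 × 3.2/0.29 = 22.41.
Sorption retards both mechanisms: v_R = v/R = 0.01977 m/day, D_R = D/R = 0.003570 m²/day.
v_R·t = 0.01977 × 177 = 3.49929 m; 2√(D_R t) = 1.590 m; argument = (5.73 − 3.49929)/1.590 = 1.403.
C = C₀ × ½·erfc(1.403) = 3250 × 0.02362 = 76.8 mg/L.

76.8 mg/L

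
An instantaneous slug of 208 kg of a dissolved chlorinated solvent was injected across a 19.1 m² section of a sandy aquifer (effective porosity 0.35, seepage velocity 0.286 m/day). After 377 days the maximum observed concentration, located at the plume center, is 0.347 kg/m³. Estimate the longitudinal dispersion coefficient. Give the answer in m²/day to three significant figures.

At the plume center C_max = M/(n_e·A·√(4πDt)), so D = M²/(4πt·(n_e·A·C_max)²).
n_e·A·C_max = 0.35 × 19.1 × 0.347 = 2.320 kg/m.
D = 208²/(4π × 377 × 2.320²) = 1.70 m²/day.

1.70 m²/day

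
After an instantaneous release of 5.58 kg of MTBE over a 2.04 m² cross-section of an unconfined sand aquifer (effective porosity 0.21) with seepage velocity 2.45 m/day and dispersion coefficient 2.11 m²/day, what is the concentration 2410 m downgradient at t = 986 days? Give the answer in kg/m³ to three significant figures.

0.0802 kg/m³

For an instantaneous plane source, C(x,t) = M/(n_e·A·√(4πDt)) · exp(−(x−vt)²/(4Dt)), with n_e·A the pore (flow) area.
Plume center vt = 2.45 × 986 = 2415.7 m, so the well at 2410 m is 5.7 m upgradient of the peak.
√(4πDt) = 161.7 m, giving peak height M/(n_e·A·√(4πDt)) = 5.58/(0.21 × 2.04 × 161.7) = 0.08055 kg/m³.
(x−vt)²/(4Dt) = (-5.7)²/(4 × 2.11 × 986) = 0.003904; exp(−0.003904) = 0.9961.
C = 0.08055 × 0.9961 = 0.0802 kg/m³.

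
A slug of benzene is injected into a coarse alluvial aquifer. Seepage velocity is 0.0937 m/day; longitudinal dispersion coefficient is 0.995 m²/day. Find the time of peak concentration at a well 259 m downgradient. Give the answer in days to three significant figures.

2650 days

For the 1D instantaneous-source solution, setting ∂C/∂t = 0 at fixed x gives v²t² + 2Dt − x² = 0, so t = (√(D² + v²x²) − D)/v².
√(D² + v²x²) = √(0.995² + 0.0937² × 259²) = 24.29; v² = 0.00877969.
t = (24.29 − 0.995)/0.00877969 = 2650 days (vs. the pure-advection estimate x/v = 2760 d).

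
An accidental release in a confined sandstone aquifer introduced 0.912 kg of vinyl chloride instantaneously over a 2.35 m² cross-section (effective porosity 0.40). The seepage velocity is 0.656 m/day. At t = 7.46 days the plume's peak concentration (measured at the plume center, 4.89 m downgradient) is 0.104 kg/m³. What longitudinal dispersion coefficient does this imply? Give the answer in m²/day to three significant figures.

At the plume center C_max = M/(n_e·A·√(4πDt)), so D = M²/(4πt·(n_e·A·C_max)²).
n_e·A·C_max = 0.40 × 2.35 × 0.104 = 0.09776 kg/m.
D = 0.912²/(4π × 7.46 × 0.09776²) = 0.928 m²/day.

0.928 m²/day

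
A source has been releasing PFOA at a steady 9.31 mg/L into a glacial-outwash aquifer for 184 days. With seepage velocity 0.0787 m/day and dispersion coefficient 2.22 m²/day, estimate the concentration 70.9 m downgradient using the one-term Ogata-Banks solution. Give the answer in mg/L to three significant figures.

For a continuous step input, C/C₀ ≈ ½·erfc((x−vt)/(2√(Dt))).
vt = 0.0787 × 184 = 14.4808 m and 2√(Dt) = 2√(2.22 × 184) = 40.42 m.
Argument (x−vt)/(2√(Dt)) = (70.9 − 14.4808)/40.42 = 1.396; ½·erfc(1.396) = 0.02418.
C = 9.31 × 0.02418 = 0.225 mg/L.

0.225 mg/L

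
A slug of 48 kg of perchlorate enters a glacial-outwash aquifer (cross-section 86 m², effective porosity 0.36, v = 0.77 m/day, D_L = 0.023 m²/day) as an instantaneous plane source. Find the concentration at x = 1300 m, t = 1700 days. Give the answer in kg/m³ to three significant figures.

0.0417 kg/m³

For an instantaneous plane source, C(x,t) = M/(n_e·A·√(4πDt)) · exp(−(x−vt)²/(4Dt)), with n_e·A the pore (flow) area.
Plume center vt = 0.77 × 1700 = 1309 m, so the well at 1300 m is 9 m upgradient of the peak.
√(4πDt) = 22.17 m, giving peak height M/(n_e·A·√(4πDt)) = 48/(0.36 × 86 × 22.17) = 0.06993 kg/m³.
(x−vt)²/(4Dt) = (-9)²/(4 × 0.023 × 1700) = 0.5179; exp(−0.5179) = 0.5958.
C = 0.06993 × 0.5958 = 0.0417 kg/m³.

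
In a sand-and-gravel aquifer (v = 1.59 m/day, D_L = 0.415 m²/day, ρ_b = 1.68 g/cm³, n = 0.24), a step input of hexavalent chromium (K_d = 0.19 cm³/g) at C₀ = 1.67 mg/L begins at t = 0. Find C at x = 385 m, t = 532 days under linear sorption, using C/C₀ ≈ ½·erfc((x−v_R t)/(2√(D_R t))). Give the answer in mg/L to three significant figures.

Retardation factor R = 1 + ρ_b·K_d/n = 1 + 1.68 × 0.19/0.24 = 2.330.
Sorption retards both mechanisms: v_R = v/R = 0.6824 m/day, D_R = D/R = 0.1781 m²/day.
v_R·t = 0.6824 × 532 = 363.0368 m; 2√(D_R t) = 19.47 m; argument = (385 − 363.0368)/19.47 = 1.128.
C = C₀ × ½·erfc(1.128) = 1.67 × 0.05533 = 0.0924 mg/L.

0.0924 mg/L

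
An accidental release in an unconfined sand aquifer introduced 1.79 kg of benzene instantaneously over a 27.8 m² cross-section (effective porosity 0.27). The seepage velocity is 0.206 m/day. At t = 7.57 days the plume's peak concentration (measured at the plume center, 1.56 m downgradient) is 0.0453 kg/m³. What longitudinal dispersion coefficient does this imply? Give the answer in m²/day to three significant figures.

At the plume center C_max = M/(n_e·A·√(4πDt)), so D = M²/(4πt·(n_e·A·C_max)²).
n_e·A·C_max = 0.27 × 27.8 × 0.0453 = 0.3400 kg/m.
D = 1.79²/(4π × 7.57 × 0.3400²) = 0.291 m²/day.

0.291 m²/day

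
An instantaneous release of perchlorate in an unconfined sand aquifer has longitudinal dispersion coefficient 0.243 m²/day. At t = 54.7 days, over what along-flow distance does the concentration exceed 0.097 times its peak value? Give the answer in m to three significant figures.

The plume is Gaussian with σ = √(2Dt) = √(2 × 0.243 × 54.7) = 5.156 m.
C/C_peak = exp(−Δx²/(2σ²)) = 0.097 ⇒ Δx = σ·√(−2 ln 0.097) = 5.156 × 2.160 = 11.14 m.
Width = 2Δx = 22.3 m.

22.3 m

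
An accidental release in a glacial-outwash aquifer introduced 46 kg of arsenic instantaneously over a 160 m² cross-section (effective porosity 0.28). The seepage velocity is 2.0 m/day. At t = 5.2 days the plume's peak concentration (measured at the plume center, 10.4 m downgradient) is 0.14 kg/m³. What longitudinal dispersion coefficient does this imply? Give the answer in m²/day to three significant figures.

0.823 m²/day

At the plume center C_max = M/(n_e·A·√(4πDt)), so D = M²/(4πt·(n_e·A·C_max)²).
n_e·A·C_max = 0.28 × 160 × 0.14 = 6.272 kg/m.
D = 46²/(4π × 5.2 × 6.272²) = 0.823 m²/day.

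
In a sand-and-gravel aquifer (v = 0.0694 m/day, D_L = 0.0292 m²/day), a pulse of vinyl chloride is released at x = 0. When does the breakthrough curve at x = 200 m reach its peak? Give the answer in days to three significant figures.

2880 days

For the 1D instantaneous-source solution, setting ∂C/∂t = 0 at fixed x gives v²t² + 2Dt − x² = 0, so t = (√(D² + v²x²) − D)/v².
√(D² + v²x²) = √(0.0292² + 0.0694² × 200²) = 13.88; v² = 0.00481636.
t = (13.88 − 0.0292)/0.00481636 = 2880 days (vs. the pure-advection estimate x/v = 2880 d).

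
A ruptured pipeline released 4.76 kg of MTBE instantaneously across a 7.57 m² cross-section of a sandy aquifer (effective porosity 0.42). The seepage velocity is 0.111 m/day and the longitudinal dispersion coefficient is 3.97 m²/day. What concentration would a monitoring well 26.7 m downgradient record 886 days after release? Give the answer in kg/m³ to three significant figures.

For an instantaneous plane source, C(x,t) = M/(n_e·A·√(4πDt)) · exp(−(x−vt)²/(4Dt)), with n_e·A the pore (flow) area.
Plume center vt = 0.111 × 886 = 98.346 m, so the well at 26.7 m is 71.646 m upgradient of the peak.
√(4πDt) = 210.2 m, giving peak height M/(n_e·A·√(4πDt)) = 4.76/(0.42 × 7.57 × 210.2) = 0.007122 kg/m³.
(x−vt)²/(4Dt) = (-71.646)²/(4 × 3.97 × 886) = 0.3648; exp(−0.3648) = 0.6943.
C = 0.007122 × 0.6943 = 0.00494 kg/m³.

0.00494 kg/m³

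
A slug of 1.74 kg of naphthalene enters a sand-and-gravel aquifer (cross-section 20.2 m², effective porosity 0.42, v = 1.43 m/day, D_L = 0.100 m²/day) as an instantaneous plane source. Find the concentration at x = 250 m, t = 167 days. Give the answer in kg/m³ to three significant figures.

For an instantaneous plane source, C(x,t) = M/(n_e·A·√(4πDt)) · exp(−(x−vt)²/(4Dt)), with n_e·A the pore (flow) area.
Plume center vt = 1.43 × 167 = 238.81 m, so the well at 250 m is 11.19 m downgradient of the peak.
√(4πDt) = 14.49 m, giving peak height M/(n_e·A·√(4πDt)) = 1.74/(0.42 × 20.2 × 14.49) = 0.01415 kg/m³.
(x−vt)²/(4Dt) = (11.19)²/(4 × 0.100 × 167) = 1.874; exp(−1.874) = 0.1535.
C = 0.01415 × 0.1535 = 0.00217 kg/m³.

0.00217 kg/m³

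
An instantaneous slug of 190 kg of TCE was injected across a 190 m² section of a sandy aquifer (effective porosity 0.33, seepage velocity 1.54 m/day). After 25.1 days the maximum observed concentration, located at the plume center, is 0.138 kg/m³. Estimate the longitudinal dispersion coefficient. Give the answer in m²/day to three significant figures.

At the plume center C_max = M/(n_e·A·√(4πDt)), so D = M²/(4πt·(n_e·A·C_max)²).
n_e·A·C_max = 0.33 × 190 × 0.138 = 8.653 kg/m.
D = 190²/(4π × 25.1 × 8.653²) = 1.53 m²/day.

1.53 m²/day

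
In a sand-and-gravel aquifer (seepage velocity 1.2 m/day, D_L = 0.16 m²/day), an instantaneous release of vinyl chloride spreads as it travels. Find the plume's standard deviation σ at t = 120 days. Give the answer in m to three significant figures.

Dispersive spreading gives a Gaussian with σ² = 2Dt; advection only shifts the center.
σ = √(2 × 0.16 × 120) = 6.20 m.

6.20 m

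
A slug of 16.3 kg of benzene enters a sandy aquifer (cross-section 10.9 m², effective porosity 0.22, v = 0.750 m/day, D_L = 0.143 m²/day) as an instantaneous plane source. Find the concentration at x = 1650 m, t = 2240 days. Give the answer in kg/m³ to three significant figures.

0.0531 kg/m³

For an instantaneous plane source, C(x,t) = M/(n_e·A·√(4πDt)) · exp(−(x−vt)²/(4Dt)), with n_e·A the pore (flow) area.
Plume center vt = 0.750 × 2240 = 1680 m, so the well at 1650 m is 30 m upgradient of the peak.
√(4πDt) = 63.44 m, giving peak height M/(n_e·A·√(4πDt)) = 16.3/(0.22 × 10.9 × 63.44) = 0.1071 kg/m³.
(x−vt)²/(4Dt) = (-30)²/(4 × 0.143 × 2240) = 0.7024; exp(−0.7024) = 0.4954.
C = 0.1071 × 0.4954 = 0.0531 kg/m³.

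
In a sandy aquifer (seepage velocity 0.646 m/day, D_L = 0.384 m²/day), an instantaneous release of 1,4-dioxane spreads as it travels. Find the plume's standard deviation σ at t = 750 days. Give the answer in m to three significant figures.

Dispersive spreading gives a Gaussian with σ² = 2Dt; advection only shifts the center.
σ = √(2 × 0.384 × 750) = 24.0 m.

24.0 m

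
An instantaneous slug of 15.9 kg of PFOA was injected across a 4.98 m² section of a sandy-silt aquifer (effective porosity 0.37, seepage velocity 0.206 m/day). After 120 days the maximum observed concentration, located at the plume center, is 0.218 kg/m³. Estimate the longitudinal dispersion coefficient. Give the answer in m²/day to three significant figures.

At the plume center C_max = M/(n_e·A·√(4πDt)), so D = M²/(4πt·(n_e·A·C_max)²).
n_e·A·C_max = 0.37 × 4.98 × 0.218 = 0.4017 kg/m.
D = 15.9²/(4π × 120 × 0.4017²) = 1.04 m²/day.

1.04 m²/day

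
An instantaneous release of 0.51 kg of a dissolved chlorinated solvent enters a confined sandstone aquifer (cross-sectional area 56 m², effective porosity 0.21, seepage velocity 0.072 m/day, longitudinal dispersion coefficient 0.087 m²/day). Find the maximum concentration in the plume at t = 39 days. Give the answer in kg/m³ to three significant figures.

0.00664 kg/m³

The peak of an instantaneous 1D plume sits at x = vt; there the Gaussian factor is 1 and C_max = M/(n_e·A·√(4πDt)), where n_e·A is the pore area the mass is dissolved in.
√(4πDt) = √(4π × 0.087 × 39) = 6.530 m, so C_max = 0.51/(0.21 × 56 × 6.530) = 0.00664 kg/m³.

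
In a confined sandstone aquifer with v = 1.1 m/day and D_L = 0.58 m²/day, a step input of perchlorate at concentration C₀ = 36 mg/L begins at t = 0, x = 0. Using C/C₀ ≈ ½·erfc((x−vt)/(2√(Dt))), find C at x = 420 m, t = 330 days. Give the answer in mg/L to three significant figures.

0.0644 mg/L

For a continuous step input, C/C₀ ≈ ½·erfc((x−vt)/(2√(Dt))).
vt = 1.1 × 330 = 363 m and 2√(Dt) = 2√(0.58 × 330) = 27.67 m.
Argument (x−vt)/(2√(Dt)) = (420 − 363)/27.67 = 2.060; ½·erfc(2.060) = 0.001788.
C = 36 × 0.001788 = 0.0644 mg/L.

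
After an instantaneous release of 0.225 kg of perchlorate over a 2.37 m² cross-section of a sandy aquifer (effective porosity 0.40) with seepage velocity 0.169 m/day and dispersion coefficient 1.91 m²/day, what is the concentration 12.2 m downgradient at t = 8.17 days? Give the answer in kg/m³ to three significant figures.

For an instantaneous plane source, C(x,t) = M/(n_e·A·√(4πDt)) · exp(−(x−vt)²/(4Dt)), with n_e·A the pore (flow) area.
Plume center vt = 0.169 × 8.17 = 1.38073 m, so the well at 12.2 m is 10.81927 m downgradient of the peak.
√(4πDt) = 14.00 m, giving peak height M/(n_e·A·√(4πDt)) = 0.225/(0.40 × 2.37 × 14.00) = 0.01695 kg/m³.
(x−vt)²/(4Dt) = (10.81927)²/(4 × 1.91 × 8.17) = 1.875; exp(−1.875) = 0.1534.
C = 0.01695 × 0.1534 = 0.00260 kg/m³.

0.00260 kg/m³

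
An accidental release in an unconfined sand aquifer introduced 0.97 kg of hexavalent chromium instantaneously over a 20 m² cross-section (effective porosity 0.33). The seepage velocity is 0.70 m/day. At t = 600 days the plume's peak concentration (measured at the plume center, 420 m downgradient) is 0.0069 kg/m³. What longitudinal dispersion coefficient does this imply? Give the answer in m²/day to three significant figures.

0.0602 m²/day

At the plume center C_max = M/(n_e·A·√(4πDt)), so D = M²/(4πt·(n_e·A·C_max)²).
n_e·A·C_max = 0.33 × 20 × 0.0069 = 0.04554 kg/m.
D = 0.97²/(4π × 600 × 0.04554²) = 0.0602 m²/day.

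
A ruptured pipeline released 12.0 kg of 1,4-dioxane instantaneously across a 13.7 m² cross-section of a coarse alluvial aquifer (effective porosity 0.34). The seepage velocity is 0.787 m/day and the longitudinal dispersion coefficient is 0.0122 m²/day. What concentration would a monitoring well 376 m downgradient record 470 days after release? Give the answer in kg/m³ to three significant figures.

0.0596 kg/m³

For an instantaneous plane source, C(x,t) = M/(n_e·A·√(4πDt)) · exp(−(x−vt)²/(4Dt)), with n_e·A the pore (flow) area.
Plume center vt = 0.787 × 470 = 369.89 m, so the well at 376 m is 6.11 m downgradient of the peak.
√(4πDt) = 8.489 m, giving peak height M/(n_e·A·√(4πDt)) = 12.0/(0.34 × 13.7 × 8.489) = 0.3035 kg/m³.
(x−vt)²/(4Dt) = (6.11)²/(4 × 0.0122 × 470) = 1.628; exp(−1.628) = 0.1963.
C = 0.3035 × 0.1963 = 0.0596 kg/m³.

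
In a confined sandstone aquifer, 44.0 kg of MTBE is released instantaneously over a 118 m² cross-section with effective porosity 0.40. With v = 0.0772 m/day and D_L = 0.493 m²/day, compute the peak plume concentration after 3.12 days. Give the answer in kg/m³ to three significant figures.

The peak of an instantaneous 1D plume sits at x = vt; there the Gaussian factor is 1 and C_max = M/(n_e·A·√(4πDt)), where n_e·A is the pore area the mass is dissolved in.
√(4πDt) = √(4π × 0.493 × 3.12) = 4.396 m, so C_max = 44.0/(0.40 × 118 × 4.396) = 0.212 kg/m³.

0.212 kg/m³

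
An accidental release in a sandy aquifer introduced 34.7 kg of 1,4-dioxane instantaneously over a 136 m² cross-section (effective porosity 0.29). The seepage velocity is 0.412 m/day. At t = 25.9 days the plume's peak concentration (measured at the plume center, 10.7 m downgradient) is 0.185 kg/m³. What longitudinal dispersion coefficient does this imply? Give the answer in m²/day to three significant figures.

At the plume center C_max = M/(n_e·A·√(4πDt)), so D = M²/(4πt·(n_e·A·C_max)²).
n_e·A·C_max = 0.29 × 136 × 0.185 = 7.296 kg/m.
D = 34.7²/(4π × 25.9 × 7.296²) = 0.0695 m²/day.

0.0695 m²/day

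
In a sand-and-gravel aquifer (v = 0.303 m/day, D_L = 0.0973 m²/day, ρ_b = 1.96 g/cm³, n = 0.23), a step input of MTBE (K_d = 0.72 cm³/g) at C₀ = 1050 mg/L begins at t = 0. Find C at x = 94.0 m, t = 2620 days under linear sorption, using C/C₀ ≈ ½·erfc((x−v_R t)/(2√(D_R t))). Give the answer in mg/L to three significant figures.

1030 mg/L

Retardation factor R = 1 + ρ_b·K_d/n = 1 + 1.96 × 0.72/0.23 = 7.136.
Sorption retards both mechanisms: v_R = v/R = 0.04246 m/day, D_R = D/R = 0.01364 m²/day.
v_R·t = 0.04246 × 2620 = 111.2452 m; 2√(D_R t) = 11.96 m; argument = (94.0 − 111.2452)/11.96 = -1.442.
C = C₀ × ½·erfc(-1.442) = 1050 × 0.9793 = 1030 mg/L.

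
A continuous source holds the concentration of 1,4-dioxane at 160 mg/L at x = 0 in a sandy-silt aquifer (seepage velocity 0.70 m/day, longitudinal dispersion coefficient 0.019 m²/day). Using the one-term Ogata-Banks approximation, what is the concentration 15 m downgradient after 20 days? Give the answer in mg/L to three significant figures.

For a continuous step input, C/C₀ ≈ ½·erfc((x−vt)/(2√(Dt))).
vt = 0.70 × 20 = 14 m and 2√(Dt) = 2√(0.019 × 20) = 1.233 m.
Argument (x−vt)/(2√(Dt)) = (15 − 14)/1.233 = 0.8110; ½·erfc(0.8110) = 0.1257.
C = 160 × 0.1257 = 20.1 mg/L.

20.1 mg/L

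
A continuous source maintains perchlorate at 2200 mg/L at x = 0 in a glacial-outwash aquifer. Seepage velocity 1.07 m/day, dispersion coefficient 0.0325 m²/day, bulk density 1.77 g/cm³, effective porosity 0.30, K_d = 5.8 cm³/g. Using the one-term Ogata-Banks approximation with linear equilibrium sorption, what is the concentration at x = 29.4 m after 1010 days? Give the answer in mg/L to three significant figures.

1820 mg/L

Retardation factor R = 1 + ρ_b·K_d/n = 1 + 1.77 × 5.8/0.30 = 35.22.
Sorption retards both mechanisms: v_R = v/R = 0.03038 m/day, D_R = D/R = 0.0009228 m²/day.
v_R·t = 0.03038 × 1010 = 30.6838 m; 2√(D_R t) = 1.931 m; argument = (29.4 − 30.6838)/1.931 = -0.6648.
C = C₀ × ½·erfc(-0.6648) = 2200 × 0.8264 = 1820 mg/L.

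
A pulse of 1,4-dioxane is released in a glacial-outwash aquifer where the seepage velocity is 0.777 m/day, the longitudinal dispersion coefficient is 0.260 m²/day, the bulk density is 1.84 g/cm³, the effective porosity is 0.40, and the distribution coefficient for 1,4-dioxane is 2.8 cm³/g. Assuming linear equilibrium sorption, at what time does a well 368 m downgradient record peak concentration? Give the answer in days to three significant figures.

6570 days

Retardation factor R = 1 + ρ_b·K_d/n = 1 + 1.84 × 2.8/0.40 = 13.88.
Sorption retards both mechanisms: v_R = v/R = 0.05598 m/day, D_R = D/R = 0.01873 m²/day.
Peak time from v_R²t² + 2D_R t − x² = 0: t = (√(D_R² + v_R²x²) − D_R)/v_R².
√(D_R² + v_R²x²) = √(0.01873² + 0.05598² × 368²) = 20.60; v_R² = 0.003134.
t = (20.60 − 0.01873)/0.003134 = 6570 days.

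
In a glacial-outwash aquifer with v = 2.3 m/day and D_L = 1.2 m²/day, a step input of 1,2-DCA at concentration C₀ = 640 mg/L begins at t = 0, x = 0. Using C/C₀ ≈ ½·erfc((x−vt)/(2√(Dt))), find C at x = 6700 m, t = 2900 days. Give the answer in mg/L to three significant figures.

For a continuous step input, C/C₀ ≈ ½·erfc((x−vt)/(2√(Dt))).
vt = 2.3 × 2900 = 6670 m and 2√(Dt) = 2√(1.2 × 2900) = 118.0 m.
Argument (x−vt)/(2√(Dt)) = (6700 − 6670)/118.0 = 0.2542; ½·erfc(0.2542) = 0.3596.
C = 640 × 0.3596 = 230 mg/L.

230 mg/L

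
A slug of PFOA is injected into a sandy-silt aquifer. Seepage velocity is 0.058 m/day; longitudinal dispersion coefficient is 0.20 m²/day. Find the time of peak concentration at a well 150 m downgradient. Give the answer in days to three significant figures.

2530 days

For the 1D instantaneous-source solution, setting ∂C/∂t = 0 at fixed x gives v²t² + 2Dt − x² = 0, so t = (√(D² + v²x²) − D)/v².
√(D² + v²x²) = √(0.20² + 0.058² × 150²) = 8.702; v² = 0.003364.
t = (8.702 − 0.20)/0.003364 = 2530 days (vs. the pure-advection estimate x/v = 2590 d).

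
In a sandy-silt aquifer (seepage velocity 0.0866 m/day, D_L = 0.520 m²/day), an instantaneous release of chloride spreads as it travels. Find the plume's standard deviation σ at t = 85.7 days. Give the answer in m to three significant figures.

9.44 m

Dispersive spreading gives a Gaussian with σ² = 2Dt; advection only shifts the center.
σ = √(2 × 0.520 × 85.7) = 9.44 m.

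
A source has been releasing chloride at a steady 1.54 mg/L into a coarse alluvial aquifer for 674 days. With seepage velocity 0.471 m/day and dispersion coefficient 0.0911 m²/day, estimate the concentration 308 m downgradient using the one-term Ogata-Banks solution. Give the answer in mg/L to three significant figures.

For a continuous step input, C/C₀ ≈ ½·erfc((x−vt)/(2√(Dt))).
vt = 0.471 × 674 = 317.454 m and 2√(Dt) = 2√(0.0911 × 674) = 15.67 m.
Argument (x−vt)/(2√(Dt)) = (308 − 317.454)/15.67 = -0.6033; ½·erfc(-0.6033) = 0.8032.
C = 1.54 × 0.8032 = 1.24 mg/L.

1.24 mg/L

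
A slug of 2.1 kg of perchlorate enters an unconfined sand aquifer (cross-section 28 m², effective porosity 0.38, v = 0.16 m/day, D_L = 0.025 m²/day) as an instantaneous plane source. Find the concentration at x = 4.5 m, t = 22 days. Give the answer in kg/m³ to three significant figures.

0.0485 kg/m³

For an instantaneous plane source, C(x,t) = M/(n_e·A·√(4πDt)) · exp(−(x−vt)²/(4Dt)), with n_e·A the pore (flow) area.
Plume center vt = 0.16 × 22 = 3.52 m, so the well at 4.5 m is 0.98 m downgradient of the peak.
√(4πDt) = 2.629 m, giving peak height M/(n_e·A·√(4πDt)) = 2.1/(0.38 × 28 × 2.629) = 0.07507 kg/m³.
(x−vt)²/(4Dt) = (0.98)²/(4 × 0.025 × 22) = 0.4365; exp(−0.4365) = 0.6463.
C = 0.07507 × 0.6463 = 0.0485 kg/m³.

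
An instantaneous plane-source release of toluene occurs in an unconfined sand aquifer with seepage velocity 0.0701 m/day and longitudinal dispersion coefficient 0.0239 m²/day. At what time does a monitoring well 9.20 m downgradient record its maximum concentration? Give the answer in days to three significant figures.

For the 1D instantaneous-source solution, setting ∂C/∂t = 0 at fixed x gives v²t² + 2Dt − x² = 0, so t = (√(D² + v²x²) − D)/v².
√(D² + v²x²) = √(0.0239² + 0.0701² × 9.20²) = 0.6454; v² = 0.00491401.
t = (0.6454 − 0.0239)/0.00491401 = 126 days (vs. the pure-advection estimate x/v = 131 d).

126 days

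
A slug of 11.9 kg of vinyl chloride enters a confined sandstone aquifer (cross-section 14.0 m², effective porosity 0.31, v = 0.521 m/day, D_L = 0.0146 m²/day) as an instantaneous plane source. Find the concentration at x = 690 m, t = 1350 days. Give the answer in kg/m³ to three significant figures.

0.0182 kg/m³

For an instantaneous plane source, C(x,t) = M/(n_e·A·√(4πDt)) · exp(−(x−vt)²/(4Dt)), with n_e·A the pore (flow) area.
Plume center vt = 0.521 × 1350 = 703.35 m, so the well at 690 m is 13.35 m upgradient of the peak.
√(4πDt) = 15.74 m, giving peak height M/(n_e·A·√(4πDt)) = 11.9/(0.31 × 14.0 × 15.74) = 0.1742 kg/m³.
(x−vt)²/(4Dt) = (-13.35)²/(4 × 0.0146 × 1350) = 2.261; exp(−2.261) = 0.1042.
C = 0.1742 × 0.1042 = 0.0182 kg/m³.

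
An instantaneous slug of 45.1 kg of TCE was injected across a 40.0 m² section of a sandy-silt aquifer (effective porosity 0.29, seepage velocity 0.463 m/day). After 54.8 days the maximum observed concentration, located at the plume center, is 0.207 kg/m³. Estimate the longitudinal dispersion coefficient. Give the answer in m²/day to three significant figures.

At the plume center C_max = M/(n_e·A·√(4πDt)), so D = M²/(4πt·(n_e·A·C_max)²).
n_e·A·C_max = 0.29 × 40.0 × 0.207 = 2.401 kg/m.
D = 45.1²/(4π × 54.8 × 2.401²) = 0.512 m²/day.

0.512 m²/day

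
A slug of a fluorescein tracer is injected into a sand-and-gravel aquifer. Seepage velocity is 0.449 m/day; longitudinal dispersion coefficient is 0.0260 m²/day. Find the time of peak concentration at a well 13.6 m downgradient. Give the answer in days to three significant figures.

30.2 days

For the 1D instantaneous-source solution, setting ∂C/∂t = 0 at fixed x gives v²t² + 2Dt − x² = 0, so t = (√(D² + v²x²) − D)/v².
√(D² + v²x²) = √(0.0260² + 0.449² × 13.6²) = 6.106; v² = 0.201601.
t = (6.106 − 0.0260)/0.201601 = 30.2 days (vs. the pure-advection estimate x/v = 30.3 d).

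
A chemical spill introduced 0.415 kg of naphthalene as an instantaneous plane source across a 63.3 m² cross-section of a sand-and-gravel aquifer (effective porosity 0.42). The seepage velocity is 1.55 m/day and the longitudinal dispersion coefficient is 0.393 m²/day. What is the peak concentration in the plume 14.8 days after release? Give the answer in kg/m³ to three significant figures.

The peak of an instantaneous 1D plume sits at x = vt; there the Gaussian factor is 1 and C_max = M/(n_e·A·√(4πDt)), where n_e·A is the pore area the mass is dissolved in.
√(4πDt) = √(4π × 0.393 × 14.8) = 8.549 m, so C_max = 0.415/(0.42 × 63.3 × 8.549) = 0.00183 kg/m³.

0.00183 kg/m³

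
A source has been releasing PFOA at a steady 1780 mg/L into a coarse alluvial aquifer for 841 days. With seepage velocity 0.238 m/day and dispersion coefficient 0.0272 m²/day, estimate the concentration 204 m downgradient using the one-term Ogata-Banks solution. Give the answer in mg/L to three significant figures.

507 mg/L

For a continuous step input, C/C₀ ≈ ½·erfc((x−vt)/(2√(Dt))).
vt = 0.238 × 841 = 200.158 m and 2√(Dt) = 2√(0.0272 × 841) = 9.566 m.
Argument (x−vt)/(2√(Dt)) = (204 − 200.158)/9.566 = 0.4016; ½·erfc(0.4016) = 0.2850.
C = 1780 × 0.2850 = 507 mg/L.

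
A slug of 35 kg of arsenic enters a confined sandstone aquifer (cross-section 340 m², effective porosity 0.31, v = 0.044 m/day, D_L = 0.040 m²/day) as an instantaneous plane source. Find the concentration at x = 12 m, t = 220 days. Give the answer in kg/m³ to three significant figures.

For an instantaneous plane source, C(x,t) = M/(n_e·A·√(4πDt)) · exp(−(x−vt)²/(4Dt)), with n_e·A the pore (flow) area.
Plume center vt = 0.044 × 220 = 9.68 m, so the well at 12 m is 2.32 m downgradient of the peak.
√(4πDt) = 10.52 m, giving peak height M/(n_e·A·√(4πDt)) = 35/(0.31 × 340 × 10.52) = 0.03157 kg/m³.
(x−vt)²/(4Dt) = (2.32)²/(4 × 0.040 × 220) = 0.1529; exp(−0.1529) = 0.8582.
C = 0.03157 × 0.8582 = 0.0271 kg/m³.

0.0271 kg/m³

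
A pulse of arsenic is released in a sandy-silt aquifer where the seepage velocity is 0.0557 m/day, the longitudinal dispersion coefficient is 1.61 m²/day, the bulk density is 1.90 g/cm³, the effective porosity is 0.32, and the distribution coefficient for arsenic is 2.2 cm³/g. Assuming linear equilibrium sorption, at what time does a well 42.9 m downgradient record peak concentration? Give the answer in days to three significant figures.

Retardation factor R = 1 + ρ_b·K_d/n = 1 + 1.90 × 2.2/0.32 = 14.06.
Sorption retards both mechanisms: v_R = v/R = 0.003962 m/day, D_R = D/R = 0.1145 m²/day.
Peak time from v_R²t² + 2D_R t − x² = 0: t = (√(D_R² + v_R²x²) − D_R)/v_R².
√(D_R² + v_R²x²) = √(0.1145² + 0.003962² × 42.9²) = 0.2049; v_R² = 1.570e-05.
t = (0.2049 − 0.1145)/1.570e-05 = 5760 days.

5760 days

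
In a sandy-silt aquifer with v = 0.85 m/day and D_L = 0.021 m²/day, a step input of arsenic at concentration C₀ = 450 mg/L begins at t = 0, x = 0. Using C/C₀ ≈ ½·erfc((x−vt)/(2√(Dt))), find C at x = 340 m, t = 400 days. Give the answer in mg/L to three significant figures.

225 mg/L

For a continuous step input, C/C₀ ≈ ½·erfc((x−vt)/(2√(Dt))).
vt = 0.85 × 400 = 340 m and 2√(Dt) = 2√(0.021 × 400) = 5.797 m.
Argument (x−vt)/(2√(Dt)) = (340 − 340)/5.797 = 0; ½·erfc(0) = 0.5000.
C = 450 × 0.5000 = 225 mg/L.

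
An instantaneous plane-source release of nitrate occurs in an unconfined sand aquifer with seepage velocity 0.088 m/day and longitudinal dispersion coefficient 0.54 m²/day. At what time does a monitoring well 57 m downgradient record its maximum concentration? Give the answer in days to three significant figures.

For the 1D instantaneous-source solution, setting ∂C/∂t = 0 at fixed x gives v²t² + 2Dt − x² = 0, so t = (√(D² + v²x²) − D)/v².
√(D² + v²x²) = √(0.54² + 0.088² × 57²) = 5.045; v² = 0.007744.
t = (5.045 − 0.54)/0.007744 = 582 days (vs. the pure-advection estimate x/v = 648 d).

582 days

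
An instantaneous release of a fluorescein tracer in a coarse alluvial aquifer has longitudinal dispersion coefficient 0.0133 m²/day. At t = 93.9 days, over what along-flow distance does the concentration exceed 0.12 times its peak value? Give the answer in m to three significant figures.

6.51 m

The plume is Gaussian with σ = √(2Dt) = √(2 × 0.0133 × 93.9) = 1.580 m.
C/C_peak = exp(−Δx²/(2σ²)) = 0.12 ⇒ Δx = σ·√(−2 ln 0.12) = 1.580 × 2.059 = 3.253 m.
Width = 2Δx = 6.51 m.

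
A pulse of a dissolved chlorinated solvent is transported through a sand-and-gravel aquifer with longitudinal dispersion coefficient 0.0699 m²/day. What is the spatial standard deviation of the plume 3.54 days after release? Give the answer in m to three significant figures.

0.703 m

Dispersive spreading gives a Gaussian with σ² = 2Dt; advection only shifts the center.
σ = √(2 × 0.0699 × 3.54) = 0.703 m.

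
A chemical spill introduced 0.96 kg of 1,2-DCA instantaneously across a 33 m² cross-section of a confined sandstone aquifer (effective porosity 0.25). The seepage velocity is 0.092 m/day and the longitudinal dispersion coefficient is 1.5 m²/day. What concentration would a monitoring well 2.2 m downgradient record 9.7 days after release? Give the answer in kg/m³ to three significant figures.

0.00836 kg/m³

For an instantaneous plane source, C(x,t) = M/(n_e·A·√(4πDt)) · exp(−(x−vt)²/(4Dt)), with n_e·A the pore (flow) area.
Plume center vt = 0.092 × 9.7 = 0.8924 m, so the well at 2.2 m is 1.3076 m downgradient of the peak.
√(4πDt) = 13.52 m, giving peak height M/(n_e·A·√(4πDt)) = 0.96/(0.25 × 33 × 13.52) = 0.008607 kg/m³.
(x−vt)²/(4Dt) = (1.3076)²/(4 × 1.5 × 9.7) = 0.02938; exp(−0.02938) = 0.9710.
C = 0.008607 × 0.9710 = 0.00836 kg/m³.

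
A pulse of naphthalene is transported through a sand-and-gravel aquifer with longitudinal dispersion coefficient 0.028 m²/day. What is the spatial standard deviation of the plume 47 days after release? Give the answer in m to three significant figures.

Dispersive spreading gives a Gaussian with σ² = 2Dt; advection only shifts the center.
σ = √(2 × 0.028 × 47) = 1.62 m.

1.62 m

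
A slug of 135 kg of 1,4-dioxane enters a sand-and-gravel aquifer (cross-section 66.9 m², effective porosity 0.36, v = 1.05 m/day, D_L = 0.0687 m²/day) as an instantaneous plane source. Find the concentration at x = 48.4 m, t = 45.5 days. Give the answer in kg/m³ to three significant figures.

For an instantaneous plane source, C(x,t) = M/(n_e·A·√(4πDt)) · exp(−(x−vt)²/(4Dt)), with n_e·A the pore (flow) area.
Plume center vt = 1.05 × 45.5 = 47.775 m, so the well at 48.4 m is 0.625 m downgradient of the peak.
√(4πDt) = 6.267 m, giving peak height M/(n_e·A·√(4πDt)) = 135/(0.36 × 66.9 × 6.267) = 0.8944 kg/m³.
(x−vt)²/(4Dt) = (0.625)²/(4 × 0.0687 × 45.5) = 0.03124; exp(−0.03124) = 0.9692.
C = 0.8944 × 0.9692 = 0.867 kg/m³.

0.867 kg/m³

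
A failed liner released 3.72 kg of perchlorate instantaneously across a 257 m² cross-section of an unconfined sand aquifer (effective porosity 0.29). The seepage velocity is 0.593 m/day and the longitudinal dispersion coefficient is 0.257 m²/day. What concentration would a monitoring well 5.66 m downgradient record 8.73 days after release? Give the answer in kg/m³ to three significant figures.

0.00916 kg/m³

For an instantaneous plane source, C(x,t) = M/(n_e·A·√(4πDt)) · exp(−(x−vt)²/(4Dt)), with n_e·A the pore (flow) area.
Plume center vt = 0.593 × 8.73 = 5.17689 m, so the well at 5.66 m is 0.48311 m downgradient of the peak.
√(4πDt) = 5.310 m, giving peak height M/(n_e·A·√(4πDt)) = 3.72/(0.29 × 257 × 5.310) = 0.009400 kg/m³.
(x−vt)²/(4Dt) = (0.48311)²/(4 × 0.257 × 8.73) = 0.02601; exp(−0.02601) = 0.9743.
C = 0.009400 × 0.9743 = 0.00916 kg/m³.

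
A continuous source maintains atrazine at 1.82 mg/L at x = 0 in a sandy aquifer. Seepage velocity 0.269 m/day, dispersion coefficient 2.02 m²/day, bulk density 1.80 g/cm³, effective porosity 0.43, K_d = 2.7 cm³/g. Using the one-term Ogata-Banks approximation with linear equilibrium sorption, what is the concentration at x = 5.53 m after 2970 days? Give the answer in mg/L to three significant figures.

1.77 mg/L

Retardation factor R = 1 + ρ_b·K_d/n = 1 + 1.80 × 2.7/0.43 = 12.30.
Sorption retards both mechanisms: v_R = v/R = 0.02187 m/day, D_R = D/R = 0.1642 m²/day.
v_R·t = 0.02187 × 2970 = 64.9539 m; 2√(D_R t) = 44.17 m; argument = (5.53 − 64.9539)/44.17 = -1.345.
C = C₀ × ½·erfc(-1.345) = 1.82 × 0.9714 = 1.77 mg/L.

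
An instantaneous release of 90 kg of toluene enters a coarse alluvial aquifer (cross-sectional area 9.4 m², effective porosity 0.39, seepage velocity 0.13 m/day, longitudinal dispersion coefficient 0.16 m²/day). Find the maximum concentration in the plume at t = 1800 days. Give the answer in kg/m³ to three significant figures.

The peak of an instantaneous 1D plume sits at x = vt; there the Gaussian factor is 1 and C_max = M/(n_e·A·√(4πDt)), where n_e·A is the pore area the mass is dissolved in.
√(4πDt) = √(4π × 0.16 × 1800) = 60.16 m, so C_max = 90/(0.39 × 9.4 × 60.16) = 0.408 kg/m³.

0.408 kg/m³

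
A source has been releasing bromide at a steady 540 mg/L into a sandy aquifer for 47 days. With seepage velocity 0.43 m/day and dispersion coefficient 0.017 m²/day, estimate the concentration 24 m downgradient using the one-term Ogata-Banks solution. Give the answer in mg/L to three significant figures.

0.733 mg/L

For a continuous step input, C/C₀ ≈ ½·erfc((x−vt)/(2√(Dt))).
vt = 0.43 × 47 = 20.21 m and 2√(Dt) = 2√(0.017 × 47) = 1.788 m.
Argument (x−vt)/(2√(Dt)) = (24 − 20.21)/1.788 = 2.120; ½·erfc(2.120) = 0.001358.
C = 540 × 0.001358 = 0.733 mg/L.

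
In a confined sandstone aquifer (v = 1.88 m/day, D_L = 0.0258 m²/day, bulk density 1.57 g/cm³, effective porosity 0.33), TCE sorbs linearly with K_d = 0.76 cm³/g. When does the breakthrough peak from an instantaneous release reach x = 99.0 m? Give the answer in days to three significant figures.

243 days

Retardation factor R = 1 + ρ_b·K_d/n = 1 + 1.57 × 0.76/0.33 = 4.616.
Sorption retards both mechanisms: v_R = v/R = 0.4073 m/day, D_R = D/R = 0.005589 m²/day.
Peak time from v_R²t² + 2D_R t − x² = 0: t = (√(D_R² + v_R²x²) − D_R)/v_R².
√(D_R² + v_R²x²) = √(0.005589² + 0.4073² × 99.0²) = 40.32; v_R² = 0.1659.
t = (40.32 − 0.005589)/0.1659 = 243 days.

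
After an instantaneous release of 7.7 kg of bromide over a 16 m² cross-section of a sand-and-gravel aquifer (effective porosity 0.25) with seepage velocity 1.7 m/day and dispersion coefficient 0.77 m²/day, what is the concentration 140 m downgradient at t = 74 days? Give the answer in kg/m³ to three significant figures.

For an instantaneous plane source, C(x,t) = M/(n_e·A·√(4πDt)) · exp(−(x−vt)²/(4Dt)), with n_e·A the pore (flow) area.
Plume center vt = 1.7 × 74 = 125.8 m, so the well at 140 m is 14.2 m downgradient of the peak.
√(4πDt) = 26.76 m, giving peak height M/(n_e·A·√(4πDt)) = 7.7/(0.25 × 16 × 26.76) = 0.07194 kg/m³.
(x−vt)²/(4Dt) = (14.2)²/(4 × 0.77 × 74) = 0.8847; exp(−0.8847) = 0.4128.
C = 0.07194 × 0.4128 = 0.0297 kg/m³.

0.0297 kg/m³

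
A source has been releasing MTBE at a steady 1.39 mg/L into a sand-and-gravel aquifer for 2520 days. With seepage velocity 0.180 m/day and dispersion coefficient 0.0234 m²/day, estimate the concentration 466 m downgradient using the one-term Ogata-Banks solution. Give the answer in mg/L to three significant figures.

0.176 mg/L

For a continuous step input, C/C₀ ≈ ½·erfc((x−vt)/(2√(Dt))).
vt = 0.180 × 2520 = 453.6 m and 2√(Dt) = 2√(0.0234 × 2520) = 15.36 m.
Argument (x−vt)/(2√(Dt)) = (466 − 453.6)/15.36 = 0.8073; ½·erfc(0.8073) = 0.1268.
C = 1.39 × 0.1268 = 0.176 mg/L.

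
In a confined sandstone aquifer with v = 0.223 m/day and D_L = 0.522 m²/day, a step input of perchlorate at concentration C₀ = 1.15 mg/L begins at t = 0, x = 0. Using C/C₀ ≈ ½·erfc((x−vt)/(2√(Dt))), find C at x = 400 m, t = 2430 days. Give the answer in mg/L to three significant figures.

For a continuous step input, C/C₀ ≈ ½·erfc((x−vt)/(2√(Dt))).
vt = 0.223 × 2430 = 541.89 m and 2√(Dt) = 2√(0.522 × 2430) = 71.23 m.
Argument (x−vt)/(2√(Dt)) = (400 − 541.89)/71.23 = -1.992; ½·erfc(-1.992) = 0.9976.
C = 1.15 × 0.9976 = 1.15 mg/L.

1.15 mg/L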